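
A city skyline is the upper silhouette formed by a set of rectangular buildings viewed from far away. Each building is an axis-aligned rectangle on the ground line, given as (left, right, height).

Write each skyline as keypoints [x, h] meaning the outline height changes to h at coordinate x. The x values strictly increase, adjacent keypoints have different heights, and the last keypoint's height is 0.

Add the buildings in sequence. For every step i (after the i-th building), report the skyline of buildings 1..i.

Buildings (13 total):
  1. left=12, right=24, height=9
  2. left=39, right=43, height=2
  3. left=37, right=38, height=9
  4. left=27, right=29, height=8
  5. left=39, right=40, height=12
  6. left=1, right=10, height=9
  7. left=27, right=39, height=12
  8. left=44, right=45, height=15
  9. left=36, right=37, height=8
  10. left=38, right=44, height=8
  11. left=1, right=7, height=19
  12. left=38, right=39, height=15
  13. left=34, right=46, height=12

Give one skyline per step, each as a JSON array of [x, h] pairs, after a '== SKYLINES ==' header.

== SKYLINES ==
[[12,9],[24,0]]
[[12,9],[24,0],[39,2],[43,0]]
[[12,9],[24,0],[37,9],[38,0],[39,2],[43,0]]
[[12,9],[24,0],[27,8],[29,0],[37,9],[38,0],[39,2],[43,0]]
[[12,9],[24,0],[27,8],[29,0],[37,9],[38,0],[39,12],[40,2],[43,0]]
[[1,9],[10,0],[12,9],[24,0],[27,8],[29,0],[37,9],[38,0],[39,12],[40,2],[43,0]]
[[1,9],[10,0],[12,9],[24,0],[27,12],[40,2],[43,0]]
[[1,9],[10,0],[12,9],[24,0],[27,12],[40,2],[43,0],[44,15],[45,0]]
[[1,9],[10,0],[12,9],[24,0],[27,12],[40,2],[43,0],[44,15],[45,0]]
[[1,9],[10,0],[12,9],[24,0],[27,12],[40,8],[44,15],[45,0]]
[[1,19],[7,9],[10,0],[12,9],[24,0],[27,12],[40,8],[44,15],[45,0]]
[[1,19],[7,9],[10,0],[12,9],[24,0],[27,12],[38,15],[39,12],[40,8],[44,15],[45,0]]
[[1,19],[7,9],[10,0],[12,9],[24,0],[27,12],[38,15],[39,12],[44,15],[45,12],[46,0]]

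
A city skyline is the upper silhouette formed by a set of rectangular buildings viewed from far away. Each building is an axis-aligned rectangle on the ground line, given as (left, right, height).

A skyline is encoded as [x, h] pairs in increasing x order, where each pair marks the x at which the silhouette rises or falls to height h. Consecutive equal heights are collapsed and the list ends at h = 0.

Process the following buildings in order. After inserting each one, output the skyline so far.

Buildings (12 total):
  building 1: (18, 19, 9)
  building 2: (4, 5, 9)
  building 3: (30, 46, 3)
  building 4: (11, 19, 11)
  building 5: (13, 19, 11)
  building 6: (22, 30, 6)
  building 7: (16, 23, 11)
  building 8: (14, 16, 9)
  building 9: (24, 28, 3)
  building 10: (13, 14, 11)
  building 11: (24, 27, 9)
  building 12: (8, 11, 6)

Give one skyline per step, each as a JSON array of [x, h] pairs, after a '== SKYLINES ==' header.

== SKYLINES ==
[[18,9],[19,0]]
[[4,9],[5,0],[18,9],[19,0]]
[[4,9],[5,0],[18,9],[19,0],[30,3],[46,0]]
[[4,9],[5,0],[11,11],[19,0],[30,3],[46,0]]
[[4,9],[5,0],[11,11],[19,0],[30,3],[46,0]]
[[4,9],[5,0],[11,11],[19,0],[22,6],[30,3],[46,0]]
[[4,9],[5,0],[11,11],[23,6],[30,3],[46,0]]
[[4,9],[5,0],[11,11],[23,6],[30,3],[46,0]]
[[4,9],[5,0],[11,11],[23,6],[30,3],[46,0]]
[[4,9],[5,0],[11,11],[23,6],[30,3],[46,0]]
[[4,9],[5,0],[11,11],[23,6],[24,9],[27,6],[30,3],[46,0]]
[[4,9],[5,0],[8,6],[11,11],[23,6],[24,9],[27,6],[30,3],[46,0]]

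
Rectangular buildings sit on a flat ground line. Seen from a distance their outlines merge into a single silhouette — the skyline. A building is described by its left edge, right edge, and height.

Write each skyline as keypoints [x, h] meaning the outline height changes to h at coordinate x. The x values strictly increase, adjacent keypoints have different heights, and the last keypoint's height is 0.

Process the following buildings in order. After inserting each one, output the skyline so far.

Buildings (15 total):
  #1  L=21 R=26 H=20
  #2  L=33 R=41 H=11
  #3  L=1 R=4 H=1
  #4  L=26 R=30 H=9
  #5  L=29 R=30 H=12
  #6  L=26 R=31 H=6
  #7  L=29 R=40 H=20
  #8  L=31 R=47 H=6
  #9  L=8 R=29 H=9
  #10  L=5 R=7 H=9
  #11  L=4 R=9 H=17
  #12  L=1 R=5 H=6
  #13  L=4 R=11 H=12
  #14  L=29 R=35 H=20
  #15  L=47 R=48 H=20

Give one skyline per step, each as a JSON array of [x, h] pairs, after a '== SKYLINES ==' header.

== SKYLINES ==
[[21,20],[26,0]]
[[21,20],[26,0],[33,11],[41,0]]
[[1,1],[4,0],[21,20],[26,0],[33,11],[41,0]]
[[1,1],[4,0],[21,20],[26,9],[30,0],[33,11],[41,0]]
[[1,1],[4,0],[21,20],[26,9],[29,12],[30,0],[33,11],[41,0]]
[[1,1],[4,0],[21,20],[26,9],[29,12],[30,6],[31,0],[33,11],[41,0]]
[[1,1],[4,0],[21,20],[26,9],[29,20],[40,11],[41,0]]
[[1,1],[4,0],[21,20],[26,9],[29,20],[40,11],[41,6],[47,0]]
[[1,1],[4,0],[8,9],[21,20],[26,9],[29,20],[40,11],[41,6],[47,0]]
[[1,1],[4,0],[5,9],[7,0],[8,9],[21,20],[26,9],[29,20],[40,11],[41,6],[47,0]]
[[1,1],[4,17],[9,9],[21,20],[26,9],[29,20],[40,11],[41,6],[47,0]]
[[1,6],[4,17],[9,9],[21,20],[26,9],[29,20],[40,11],[41,6],[47,0]]
[[1,6],[4,17],[9,12],[11,9],[21,20],[26,9],[29,20],[40,11],[41,6],[47,0]]
[[1,6],[4,17],[9,12],[11,9],[21,20],[26,9],[29,20],[40,11],[41,6],[47,0]]
[[1,6],[4,17],[9,12],[11,9],[21,20],[26,9],[29,20],[40,11],[41,6],[47,20],[48,0]]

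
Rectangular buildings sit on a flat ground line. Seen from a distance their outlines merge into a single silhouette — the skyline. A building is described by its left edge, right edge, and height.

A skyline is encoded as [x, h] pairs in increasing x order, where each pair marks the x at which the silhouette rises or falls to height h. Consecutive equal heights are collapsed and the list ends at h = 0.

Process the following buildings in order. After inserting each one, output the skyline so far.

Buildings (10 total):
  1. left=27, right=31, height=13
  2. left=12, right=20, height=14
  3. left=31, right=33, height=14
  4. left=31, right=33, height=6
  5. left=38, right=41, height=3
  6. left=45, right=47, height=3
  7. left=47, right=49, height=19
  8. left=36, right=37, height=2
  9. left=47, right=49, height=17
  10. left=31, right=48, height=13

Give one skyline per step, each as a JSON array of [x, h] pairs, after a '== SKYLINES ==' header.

== SKYLINES ==
[[27,13],[31,0]]
[[12,14],[20,0],[27,13],[31,0]]
[[12,14],[20,0],[27,13],[31,14],[33,0]]
[[12,14],[20,0],[27,13],[31,14],[33,0]]
[[12,14],[20,0],[27,13],[31,14],[33,0],[38,3],[41,0]]
[[12,14],[20,0],[27,13],[31,14],[33,0],[38,3],[41,0],[45,3],[47,0]]
[[12,14],[20,0],[27,13],[31,14],[33,0],[38,3],[41,0],[45,3],[47,19],[49,0]]
[[12,14],[20,0],[27,13],[31,14],[33,0],[36,2],[37,0],[38,3],[41,0],[45,3],[47,19],[49,0]]
[[12,14],[20,0],[27,13],[31,14],[33,0],[36,2],[37,0],[38,3],[41,0],[45,3],[47,19],[49,0]]
[[12,14],[20,0],[27,13],[31,14],[33,13],[47,19],[49,0]]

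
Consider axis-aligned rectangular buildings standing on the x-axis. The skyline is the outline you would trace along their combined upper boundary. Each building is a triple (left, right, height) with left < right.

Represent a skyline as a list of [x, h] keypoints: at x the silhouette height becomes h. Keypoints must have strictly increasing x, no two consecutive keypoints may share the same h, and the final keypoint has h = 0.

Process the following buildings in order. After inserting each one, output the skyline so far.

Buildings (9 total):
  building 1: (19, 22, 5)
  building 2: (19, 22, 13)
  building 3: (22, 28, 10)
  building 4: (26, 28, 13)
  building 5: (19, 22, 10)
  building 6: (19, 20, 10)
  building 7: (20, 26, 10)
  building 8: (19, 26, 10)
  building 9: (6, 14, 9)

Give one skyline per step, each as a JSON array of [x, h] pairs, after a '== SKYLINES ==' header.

== SKYLINES ==
[[19,5],[22,0]]
[[19,13],[22,0]]
[[19,13],[22,10],[28,0]]
[[19,13],[22,10],[26,13],[28,0]]
[[19,13],[22,10],[26,13],[28,0]]
[[19,13],[22,10],[26,13],[28,0]]
[[19,13],[22,10],[26,13],[28,0]]
[[19,13],[22,10],[26,13],[28,0]]
[[6,9],[14,0],[19,13],[22,10],[26,13],[28,0]]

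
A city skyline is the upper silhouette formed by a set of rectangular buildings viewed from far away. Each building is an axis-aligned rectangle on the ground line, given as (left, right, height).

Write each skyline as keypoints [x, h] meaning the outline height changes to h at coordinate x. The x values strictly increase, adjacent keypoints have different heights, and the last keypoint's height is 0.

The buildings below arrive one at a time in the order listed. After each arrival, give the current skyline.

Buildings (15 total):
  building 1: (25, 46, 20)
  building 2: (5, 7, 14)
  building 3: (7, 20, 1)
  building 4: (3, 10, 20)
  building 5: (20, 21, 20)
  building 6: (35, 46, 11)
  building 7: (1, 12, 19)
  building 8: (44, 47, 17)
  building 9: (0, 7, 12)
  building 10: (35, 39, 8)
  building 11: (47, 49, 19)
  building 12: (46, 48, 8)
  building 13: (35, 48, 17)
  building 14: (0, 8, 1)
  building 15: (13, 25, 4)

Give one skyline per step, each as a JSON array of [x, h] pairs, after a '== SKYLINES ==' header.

== SKYLINES ==
[[25,20],[46,0]]
[[5,14],[7,0],[25,20],[46,0]]
[[5,14],[7,1],[20,0],[25,20],[46,0]]
[[3,20],[10,1],[20,0],[25,20],[46,0]]
[[3,20],[10,1],[20,20],[21,0],[25,20],[46,0]]
[[3,20],[10,1],[20,20],[21,0],[25,20],[46,0]]
[[1,19],[3,20],[10,19],[12,1],[20,20],[21,0],[25,20],[46,0]]
[[1,19],[3,20],[10,19],[12,1],[20,20],[21,0],[25,20],[46,17],[47,0]]
[[0,12],[1,19],[3,20],[10,19],[12,1],[20,20],[21,0],[25,20],[46,17],[47,0]]
[[0,12],[1,19],[3,20],[10,19],[12,1],[20,20],[21,0],[25,20],[46,17],[47,0]]
[[0,12],[1,19],[3,20],[10,19],[12,1],[20,20],[21,0],[25,20],[46,17],[47,19],[49,0]]
[[0,12],[1,19],[3,20],[10,19],[12,1],[20,20],[21,0],[25,20],[46,17],[47,19],[49,0]]
[[0,12],[1,19],[3,20],[10,19],[12,1],[20,20],[21,0],[25,20],[46,17],[47,19],[49,0]]
[[0,12],[1,19],[3,20],[10,19],[12,1],[20,20],[21,0],[25,20],[46,17],[47,19],[49,0]]
[[0,12],[1,19],[3,20],[10,19],[12,1],[13,4],[20,20],[21,4],[25,20],[46,17],[47,19],[49,0]]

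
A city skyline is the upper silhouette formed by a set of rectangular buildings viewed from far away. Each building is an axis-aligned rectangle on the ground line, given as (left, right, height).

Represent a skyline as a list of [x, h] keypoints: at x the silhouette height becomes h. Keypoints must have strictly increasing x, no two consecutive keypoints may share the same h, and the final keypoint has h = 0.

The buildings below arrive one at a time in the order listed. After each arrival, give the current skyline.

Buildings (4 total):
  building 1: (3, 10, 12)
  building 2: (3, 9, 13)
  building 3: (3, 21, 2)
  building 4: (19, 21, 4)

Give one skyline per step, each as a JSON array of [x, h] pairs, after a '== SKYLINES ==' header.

== SKYLINES ==
[[3,12],[10,0]]
[[3,13],[9,12],[10,0]]
[[3,13],[9,12],[10,2],[21,0]]
[[3,13],[9,12],[10,2],[19,4],[21,0]]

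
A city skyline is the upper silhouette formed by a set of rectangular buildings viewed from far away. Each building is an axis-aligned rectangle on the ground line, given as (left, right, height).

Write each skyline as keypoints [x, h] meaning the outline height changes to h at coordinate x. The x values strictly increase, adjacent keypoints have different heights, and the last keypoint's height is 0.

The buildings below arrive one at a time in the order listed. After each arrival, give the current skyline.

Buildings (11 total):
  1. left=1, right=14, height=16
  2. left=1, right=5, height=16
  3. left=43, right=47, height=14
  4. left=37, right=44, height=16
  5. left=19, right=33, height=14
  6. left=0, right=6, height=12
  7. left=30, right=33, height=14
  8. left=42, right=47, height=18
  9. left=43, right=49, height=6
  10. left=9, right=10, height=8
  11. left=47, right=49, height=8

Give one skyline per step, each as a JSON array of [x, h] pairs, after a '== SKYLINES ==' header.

== SKYLINES ==
[[1,16],[14,0]]
[[1,16],[14,0]]
[[1,16],[14,0],[43,14],[47,0]]
[[1,16],[14,0],[37,16],[44,14],[47,0]]
[[1,16],[14,0],[19,14],[33,0],[37,16],[44,14],[47,0]]
[[0,12],[1,16],[14,0],[19,14],[33,0],[37,16],[44,14],[47,0]]
[[0,12],[1,16],[14,0],[19,14],[33,0],[37,16],[44,14],[47,0]]
[[0,12],[1,16],[14,0],[19,14],[33,0],[37,16],[42,18],[47,0]]
[[0,12],[1,16],[14,0],[19,14],[33,0],[37,16],[42,18],[47,6],[49,0]]
[[0,12],[1,16],[14,0],[19,14],[33,0],[37,16],[42,18],[47,6],[49,0]]
[[0,12],[1,16],[14,0],[19,14],[33,0],[37,16],[42,18],[47,8],[49,0]]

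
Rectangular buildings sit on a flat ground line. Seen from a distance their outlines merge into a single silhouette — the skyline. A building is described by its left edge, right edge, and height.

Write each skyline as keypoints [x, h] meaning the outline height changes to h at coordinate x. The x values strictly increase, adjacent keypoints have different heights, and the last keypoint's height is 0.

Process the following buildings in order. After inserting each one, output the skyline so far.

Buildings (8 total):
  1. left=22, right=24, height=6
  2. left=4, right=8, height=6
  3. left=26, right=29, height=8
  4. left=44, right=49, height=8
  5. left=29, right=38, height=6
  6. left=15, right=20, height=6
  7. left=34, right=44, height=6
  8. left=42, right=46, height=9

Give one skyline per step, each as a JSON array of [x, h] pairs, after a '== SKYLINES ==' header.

== SKYLINES ==
[[22,6],[24,0]]
[[4,6],[8,0],[22,6],[24,0]]
[[4,6],[8,0],[22,6],[24,0],[26,8],[29,0]]
[[4,6],[8,0],[22,6],[24,0],[26,8],[29,0],[44,8],[49,0]]
[[4,6],[8,0],[22,6],[24,0],[26,8],[29,6],[38,0],[44,8],[49,0]]
[[4,6],[8,0],[15,6],[20,0],[22,6],[24,0],[26,8],[29,6],[38,0],[44,8],[49,0]]
[[4,6],[8,0],[15,6],[20,0],[22,6],[24,0],[26,8],[29,6],[44,8],[49,0]]
[[4,6],[8,0],[15,6],[20,0],[22,6],[24,0],[26,8],[29,6],[42,9],[46,8],[49,0]]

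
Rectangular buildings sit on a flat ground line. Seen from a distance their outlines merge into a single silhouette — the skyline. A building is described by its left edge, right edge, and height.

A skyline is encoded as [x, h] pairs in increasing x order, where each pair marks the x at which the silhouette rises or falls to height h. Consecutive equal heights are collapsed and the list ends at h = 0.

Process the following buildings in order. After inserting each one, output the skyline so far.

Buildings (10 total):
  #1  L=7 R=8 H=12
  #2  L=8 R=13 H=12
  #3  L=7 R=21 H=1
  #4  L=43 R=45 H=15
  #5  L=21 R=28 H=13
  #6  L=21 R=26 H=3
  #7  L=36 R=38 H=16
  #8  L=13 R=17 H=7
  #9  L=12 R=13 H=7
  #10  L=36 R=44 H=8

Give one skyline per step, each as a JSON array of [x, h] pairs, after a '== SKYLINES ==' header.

== SKYLINES ==
[[7,12],[8,0]]
[[7,12],[13,0]]
[[7,12],[13,1],[21,0]]
[[7,12],[13,1],[21,0],[43,15],[45,0]]
[[7,12],[13,1],[21,13],[28,0],[43,15],[45,0]]
[[7,12],[13,1],[21,13],[28,0],[43,15],[45,0]]
[[7,12],[13,1],[21,13],[28,0],[36,16],[38,0],[43,15],[45,0]]
[[7,12],[13,7],[17,1],[21,13],[28,0],[36,16],[38,0],[43,15],[45,0]]
[[7,12],[13,7],[17,1],[21,13],[28,0],[36,16],[38,0],[43,15],[45,0]]
[[7,12],[13,7],[17,1],[21,13],[28,0],[36,16],[38,8],[43,15],[45,0]]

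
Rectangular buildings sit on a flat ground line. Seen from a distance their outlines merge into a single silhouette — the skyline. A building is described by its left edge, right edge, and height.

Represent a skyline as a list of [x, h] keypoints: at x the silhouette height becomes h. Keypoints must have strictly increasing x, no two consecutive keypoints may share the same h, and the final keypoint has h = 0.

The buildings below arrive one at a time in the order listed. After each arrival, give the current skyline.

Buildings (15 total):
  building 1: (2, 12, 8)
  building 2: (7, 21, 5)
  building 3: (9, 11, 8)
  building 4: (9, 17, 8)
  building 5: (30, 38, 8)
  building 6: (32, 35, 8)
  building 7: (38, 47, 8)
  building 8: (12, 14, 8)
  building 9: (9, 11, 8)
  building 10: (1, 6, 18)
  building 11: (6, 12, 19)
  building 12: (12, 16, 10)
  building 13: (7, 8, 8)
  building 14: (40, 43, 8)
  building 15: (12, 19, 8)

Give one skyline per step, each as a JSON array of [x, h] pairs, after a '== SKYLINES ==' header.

== SKYLINES ==
[[2,8],[12,0]]
[[2,8],[12,5],[21,0]]
[[2,8],[12,5],[21,0]]
[[2,8],[17,5],[21,0]]
[[2,8],[17,5],[21,0],[30,8],[38,0]]
[[2,8],[17,5],[21,0],[30,8],[38,0]]
[[2,8],[17,5],[21,0],[30,8],[47,0]]
[[2,8],[17,5],[21,0],[30,8],[47,0]]
[[2,8],[17,5],[21,0],[30,8],[47,0]]
[[1,18],[6,8],[17,5],[21,0],[30,8],[47,0]]
[[1,18],[6,19],[12,8],[17,5],[21,0],[30,8],[47,0]]
[[1,18],[6,19],[12,10],[16,8],[17,5],[21,0],[30,8],[47,0]]
[[1,18],[6,19],[12,10],[16,8],[17,5],[21,0],[30,8],[47,0]]
[[1,18],[6,19],[12,10],[16,8],[17,5],[21,0],[30,8],[47,0]]
[[1,18],[6,19],[12,10],[16,8],[19,5],[21,0],[30,8],[47,0]]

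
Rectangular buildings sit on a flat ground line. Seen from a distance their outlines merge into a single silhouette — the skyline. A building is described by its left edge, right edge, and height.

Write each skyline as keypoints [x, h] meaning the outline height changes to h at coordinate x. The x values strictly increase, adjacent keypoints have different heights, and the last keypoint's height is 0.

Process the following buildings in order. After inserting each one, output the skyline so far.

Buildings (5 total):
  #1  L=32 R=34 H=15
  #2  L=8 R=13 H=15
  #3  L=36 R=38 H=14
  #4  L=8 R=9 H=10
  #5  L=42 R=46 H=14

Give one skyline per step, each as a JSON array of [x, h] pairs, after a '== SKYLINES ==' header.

== SKYLINES ==
[[32,15],[34,0]]
[[8,15],[13,0],[32,15],[34,0]]
[[8,15],[13,0],[32,15],[34,0],[36,14],[38,0]]
[[8,15],[13,0],[32,15],[34,0],[36,14],[38,0]]
[[8,15],[13,0],[32,15],[34,0],[36,14],[38,0],[42,14],[46,0]]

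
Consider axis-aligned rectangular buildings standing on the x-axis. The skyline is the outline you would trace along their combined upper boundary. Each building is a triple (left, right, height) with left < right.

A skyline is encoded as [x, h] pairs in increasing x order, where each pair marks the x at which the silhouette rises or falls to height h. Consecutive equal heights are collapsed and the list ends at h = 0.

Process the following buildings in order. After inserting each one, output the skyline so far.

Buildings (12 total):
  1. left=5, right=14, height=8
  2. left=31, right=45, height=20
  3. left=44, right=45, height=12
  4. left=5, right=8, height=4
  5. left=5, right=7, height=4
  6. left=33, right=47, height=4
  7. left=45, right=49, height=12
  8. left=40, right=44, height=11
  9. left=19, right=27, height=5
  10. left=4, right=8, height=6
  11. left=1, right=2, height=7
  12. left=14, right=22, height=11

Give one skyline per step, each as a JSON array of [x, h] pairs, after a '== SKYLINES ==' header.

== SKYLINES ==
[[5,8],[14,0]]
[[5,8],[14,0],[31,20],[45,0]]
[[5,8],[14,0],[31,20],[45,0]]
[[5,8],[14,0],[31,20],[45,0]]
[[5,8],[14,0],[31,20],[45,0]]
[[5,8],[14,0],[31,20],[45,4],[47,0]]
[[5,8],[14,0],[31,20],[45,12],[49,0]]
[[5,8],[14,0],[31,20],[45,12],[49,0]]
[[5,8],[14,0],[19,5],[27,0],[31,20],[45,12],[49,0]]
[[4,6],[5,8],[14,0],[19,5],[27,0],[31,20],[45,12],[49,0]]
[[1,7],[2,0],[4,6],[5,8],[14,0],[19,5],[27,0],[31,20],[45,12],[49,0]]
[[1,7],[2,0],[4,6],[5,8],[14,11],[22,5],[27,0],[31,20],[45,12],[49,0]]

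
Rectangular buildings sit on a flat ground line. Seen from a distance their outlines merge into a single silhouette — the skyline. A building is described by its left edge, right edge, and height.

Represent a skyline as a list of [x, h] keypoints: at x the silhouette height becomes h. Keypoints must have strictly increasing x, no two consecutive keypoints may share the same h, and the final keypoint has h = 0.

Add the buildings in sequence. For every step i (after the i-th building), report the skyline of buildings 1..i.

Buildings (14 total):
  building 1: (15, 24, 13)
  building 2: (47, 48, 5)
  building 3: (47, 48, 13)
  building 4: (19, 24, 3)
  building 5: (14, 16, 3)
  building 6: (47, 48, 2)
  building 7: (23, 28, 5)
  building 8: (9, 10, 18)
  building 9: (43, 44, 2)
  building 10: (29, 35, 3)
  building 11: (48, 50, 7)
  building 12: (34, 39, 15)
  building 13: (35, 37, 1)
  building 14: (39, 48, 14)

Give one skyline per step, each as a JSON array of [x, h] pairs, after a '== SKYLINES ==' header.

== SKYLINES ==
[[15,13],[24,0]]
[[15,13],[24,0],[47,5],[48,0]]
[[15,13],[24,0],[47,13],[48,0]]
[[15,13],[24,0],[47,13],[48,0]]
[[14,3],[15,13],[24,0],[47,13],[48,0]]
[[14,3],[15,13],[24,0],[47,13],[48,0]]
[[14,3],[15,13],[24,5],[28,0],[47,13],[48,0]]
[[9,18],[10,0],[14,3],[15,13],[24,5],[28,0],[47,13],[48,0]]
[[9,18],[10,0],[14,3],[15,13],[24,5],[28,0],[43,2],[44,0],[47,13],[48,0]]
[[9,18],[10,0],[14,3],[15,13],[24,5],[28,0],[29,3],[35,0],[43,2],[44,0],[47,13],[48,0]]
[[9,18],[10,0],[14,3],[15,13],[24,5],[28,0],[29,3],[35,0],[43,2],[44,0],[47,13],[48,7],[50,0]]
[[9,18],[10,0],[14,3],[15,13],[24,5],[28,0],[29,3],[34,15],[39,0],[43,2],[44,0],[47,13],[48,7],[50,0]]
[[9,18],[10,0],[14,3],[15,13],[24,5],[28,0],[29,3],[34,15],[39,0],[43,2],[44,0],[47,13],[48,7],[50,0]]
[[9,18],[10,0],[14,3],[15,13],[24,5],[28,0],[29,3],[34,15],[39,14],[48,7],[50,0]]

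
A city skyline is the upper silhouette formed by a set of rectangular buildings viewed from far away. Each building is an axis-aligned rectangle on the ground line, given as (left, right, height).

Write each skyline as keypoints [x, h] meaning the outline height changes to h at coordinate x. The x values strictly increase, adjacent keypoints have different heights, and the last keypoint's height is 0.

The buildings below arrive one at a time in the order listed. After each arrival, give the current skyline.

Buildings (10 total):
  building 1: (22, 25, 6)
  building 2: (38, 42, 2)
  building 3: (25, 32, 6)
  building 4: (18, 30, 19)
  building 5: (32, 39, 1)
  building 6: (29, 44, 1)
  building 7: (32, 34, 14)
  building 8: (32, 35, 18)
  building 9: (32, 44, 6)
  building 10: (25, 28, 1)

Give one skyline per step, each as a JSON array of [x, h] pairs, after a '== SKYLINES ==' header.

== SKYLINES ==
[[22,6],[25,0]]
[[22,6],[25,0],[38,2],[42,0]]
[[22,6],[32,0],[38,2],[42,0]]
[[18,19],[30,6],[32,0],[38,2],[42,0]]
[[18,19],[30,6],[32,1],[38,2],[42,0]]
[[18,19],[30,6],[32,1],[38,2],[42,1],[44,0]]
[[18,19],[30,6],[32,14],[34,1],[38,2],[42,1],[44,0]]
[[18,19],[30,6],[32,18],[35,1],[38,2],[42,1],[44,0]]
[[18,19],[30,6],[32,18],[35,6],[44,0]]
[[18,19],[30,6],[32,18],[35,6],[44,0]]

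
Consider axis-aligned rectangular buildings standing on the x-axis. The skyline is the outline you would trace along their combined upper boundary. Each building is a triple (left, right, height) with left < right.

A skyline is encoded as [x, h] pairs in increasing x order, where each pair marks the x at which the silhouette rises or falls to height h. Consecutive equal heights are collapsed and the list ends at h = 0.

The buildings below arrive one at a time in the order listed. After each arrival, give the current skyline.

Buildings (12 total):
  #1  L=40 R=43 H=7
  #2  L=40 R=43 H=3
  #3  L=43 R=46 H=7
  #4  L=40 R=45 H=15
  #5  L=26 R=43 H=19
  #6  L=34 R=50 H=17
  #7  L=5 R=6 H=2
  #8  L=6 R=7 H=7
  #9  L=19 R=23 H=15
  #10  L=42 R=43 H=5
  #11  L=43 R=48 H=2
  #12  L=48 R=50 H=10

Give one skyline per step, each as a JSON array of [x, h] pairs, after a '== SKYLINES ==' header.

== SKYLINES ==
[[40,7],[43,0]]
[[40,7],[43,0]]
[[40,7],[46,0]]
[[40,15],[45,7],[46,0]]
[[26,19],[43,15],[45,7],[46,0]]
[[26,19],[43,17],[50,0]]
[[5,2],[6,0],[26,19],[43,17],[50,0]]
[[5,2],[6,7],[7,0],[26,19],[43,17],[50,0]]
[[5,2],[6,7],[7,0],[19,15],[23,0],[26,19],[43,17],[50,0]]
[[5,2],[6,7],[7,0],[19,15],[23,0],[26,19],[43,17],[50,0]]
[[5,2],[6,7],[7,0],[19,15],[23,0],[26,19],[43,17],[50,0]]
[[5,2],[6,7],[7,0],[19,15],[23,0],[26,19],[43,17],[50,0]]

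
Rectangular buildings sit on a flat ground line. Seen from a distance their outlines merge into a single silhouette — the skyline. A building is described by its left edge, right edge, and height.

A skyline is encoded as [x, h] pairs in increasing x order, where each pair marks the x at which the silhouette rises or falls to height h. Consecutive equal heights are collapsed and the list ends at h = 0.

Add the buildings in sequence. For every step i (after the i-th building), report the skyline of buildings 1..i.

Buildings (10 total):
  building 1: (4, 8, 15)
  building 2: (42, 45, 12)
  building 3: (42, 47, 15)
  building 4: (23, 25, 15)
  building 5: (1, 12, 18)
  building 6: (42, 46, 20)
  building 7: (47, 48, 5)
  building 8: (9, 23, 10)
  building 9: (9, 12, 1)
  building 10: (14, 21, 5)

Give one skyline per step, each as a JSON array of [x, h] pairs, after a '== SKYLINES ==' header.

== SKYLINES ==
[[4,15],[8,0]]
[[4,15],[8,0],[42,12],[45,0]]
[[4,15],[8,0],[42,15],[47,0]]
[[4,15],[8,0],[23,15],[25,0],[42,15],[47,0]]
[[1,18],[12,0],[23,15],[25,0],[42,15],[47,0]]
[[1,18],[12,0],[23,15],[25,0],[42,20],[46,15],[47,0]]
[[1,18],[12,0],[23,15],[25,0],[42,20],[46,15],[47,5],[48,0]]
[[1,18],[12,10],[23,15],[25,0],[42,20],[46,15],[47,5],[48,0]]
[[1,18],[12,10],[23,15],[25,0],[42,20],[46,15],[47,5],[48,0]]
[[1,18],[12,10],[23,15],[25,0],[42,20],[46,15],[47,5],[48,0]]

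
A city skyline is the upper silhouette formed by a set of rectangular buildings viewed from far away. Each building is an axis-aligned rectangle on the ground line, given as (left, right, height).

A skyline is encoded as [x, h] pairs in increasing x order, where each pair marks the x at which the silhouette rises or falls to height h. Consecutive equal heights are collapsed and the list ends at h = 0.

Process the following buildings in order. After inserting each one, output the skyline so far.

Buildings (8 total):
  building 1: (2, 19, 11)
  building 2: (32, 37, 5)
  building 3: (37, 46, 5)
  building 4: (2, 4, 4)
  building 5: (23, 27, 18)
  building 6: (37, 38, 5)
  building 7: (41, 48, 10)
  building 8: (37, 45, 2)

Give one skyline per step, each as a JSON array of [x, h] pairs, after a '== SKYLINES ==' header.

== SKYLINES ==
[[2,11],[19,0]]
[[2,11],[19,0],[32,5],[37,0]]
[[2,11],[19,0],[32,5],[46,0]]
[[2,11],[19,0],[32,5],[46,0]]
[[2,11],[19,0],[23,18],[27,0],[32,5],[46,0]]
[[2,11],[19,0],[23,18],[27,0],[32,5],[46,0]]
[[2,11],[19,0],[23,18],[27,0],[32,5],[41,10],[48,0]]
[[2,11],[19,0],[23,18],[27,0],[32,5],[41,10],[48,0]]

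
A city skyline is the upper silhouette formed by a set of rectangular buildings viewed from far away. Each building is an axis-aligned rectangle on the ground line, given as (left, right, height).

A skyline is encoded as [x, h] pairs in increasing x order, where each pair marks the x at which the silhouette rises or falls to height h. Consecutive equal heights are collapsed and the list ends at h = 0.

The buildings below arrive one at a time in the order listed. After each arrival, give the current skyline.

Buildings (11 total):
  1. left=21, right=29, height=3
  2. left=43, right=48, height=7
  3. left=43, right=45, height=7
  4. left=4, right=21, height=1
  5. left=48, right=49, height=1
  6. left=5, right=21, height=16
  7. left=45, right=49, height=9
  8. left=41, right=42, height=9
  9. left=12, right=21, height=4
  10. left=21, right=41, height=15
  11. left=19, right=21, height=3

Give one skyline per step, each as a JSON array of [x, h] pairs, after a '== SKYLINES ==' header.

== SKYLINES ==
[[21,3],[29,0]]
[[21,3],[29,0],[43,7],[48,0]]
[[21,3],[29,0],[43,7],[48,0]]
[[4,1],[21,3],[29,0],[43,7],[48,0]]
[[4,1],[21,3],[29,0],[43,7],[48,1],[49,0]]
[[4,1],[5,16],[21,3],[29,0],[43,7],[48,1],[49,0]]
[[4,1],[5,16],[21,3],[29,0],[43,7],[45,9],[49,0]]
[[4,1],[5,16],[21,3],[29,0],[41,9],[42,0],[43,7],[45,9],[49,0]]
[[4,1],[5,16],[21,3],[29,0],[41,9],[42,0],[43,7],[45,9],[49,0]]
[[4,1],[5,16],[21,15],[41,9],[42,0],[43,7],[45,9],[49,0]]
[[4,1],[5,16],[21,15],[41,9],[42,0],[43,7],[45,9],[49,0]]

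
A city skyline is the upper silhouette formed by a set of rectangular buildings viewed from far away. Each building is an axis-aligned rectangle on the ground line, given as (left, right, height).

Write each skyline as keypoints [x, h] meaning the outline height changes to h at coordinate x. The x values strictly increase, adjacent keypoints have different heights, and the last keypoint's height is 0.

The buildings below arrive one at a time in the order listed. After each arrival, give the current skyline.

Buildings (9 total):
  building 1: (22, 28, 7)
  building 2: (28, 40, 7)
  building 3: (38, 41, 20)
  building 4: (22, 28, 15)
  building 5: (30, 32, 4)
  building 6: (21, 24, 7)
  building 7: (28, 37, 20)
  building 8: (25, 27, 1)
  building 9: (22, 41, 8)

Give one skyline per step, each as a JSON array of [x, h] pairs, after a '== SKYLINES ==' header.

== SKYLINES ==
[[22,7],[28,0]]
[[22,7],[40,0]]
[[22,7],[38,20],[41,0]]
[[22,15],[28,7],[38,20],[41,0]]
[[22,15],[28,7],[38,20],[41,0]]
[[21,7],[22,15],[28,7],[38,20],[41,0]]
[[21,7],[22,15],[28,20],[37,7],[38,20],[41,0]]
[[21,7],[22,15],[28,20],[37,7],[38,20],[41,0]]
[[21,7],[22,15],[28,20],[37,8],[38,20],[41,0]]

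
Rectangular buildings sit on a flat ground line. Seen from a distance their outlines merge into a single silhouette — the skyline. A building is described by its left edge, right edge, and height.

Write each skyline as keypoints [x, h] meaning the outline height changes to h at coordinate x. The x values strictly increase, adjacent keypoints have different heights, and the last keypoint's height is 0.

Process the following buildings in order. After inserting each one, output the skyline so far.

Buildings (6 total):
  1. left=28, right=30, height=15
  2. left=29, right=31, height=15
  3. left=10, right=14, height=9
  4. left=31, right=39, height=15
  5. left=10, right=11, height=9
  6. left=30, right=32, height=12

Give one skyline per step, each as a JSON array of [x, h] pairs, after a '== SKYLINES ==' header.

== SKYLINES ==
[[28,15],[30,0]]
[[28,15],[31,0]]
[[10,9],[14,0],[28,15],[31,0]]
[[10,9],[14,0],[28,15],[39,0]]
[[10,9],[14,0],[28,15],[39,0]]
[[10,9],[14,0],[28,15],[39,0]]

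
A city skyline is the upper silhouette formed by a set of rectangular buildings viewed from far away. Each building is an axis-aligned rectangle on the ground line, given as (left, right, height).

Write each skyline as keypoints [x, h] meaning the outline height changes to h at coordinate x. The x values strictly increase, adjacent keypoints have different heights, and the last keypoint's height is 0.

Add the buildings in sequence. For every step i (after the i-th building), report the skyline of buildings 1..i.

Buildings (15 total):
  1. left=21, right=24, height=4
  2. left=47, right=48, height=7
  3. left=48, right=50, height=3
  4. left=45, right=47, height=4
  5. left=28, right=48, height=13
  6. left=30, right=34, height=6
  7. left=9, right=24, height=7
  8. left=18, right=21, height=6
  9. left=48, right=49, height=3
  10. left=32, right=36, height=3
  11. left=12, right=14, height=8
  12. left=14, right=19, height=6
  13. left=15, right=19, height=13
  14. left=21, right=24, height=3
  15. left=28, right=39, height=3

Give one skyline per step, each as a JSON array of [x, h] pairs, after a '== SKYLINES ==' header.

== SKYLINES ==
[[21,4],[24,0]]
[[21,4],[24,0],[47,7],[48,0]]
[[21,4],[24,0],[47,7],[48,3],[50,0]]
[[21,4],[24,0],[45,4],[47,7],[48,3],[50,0]]
[[21,4],[24,0],[28,13],[48,3],[50,0]]
[[21,4],[24,0],[28,13],[48,3],[50,0]]
[[9,7],[24,0],[28,13],[48,3],[50,0]]
[[9,7],[24,0],[28,13],[48,3],[50,0]]
[[9,7],[24,0],[28,13],[48,3],[50,0]]
[[9,7],[24,0],[28,13],[48,3],[50,0]]
[[9,7],[12,8],[14,7],[24,0],[28,13],[48,3],[50,0]]
[[9,7],[12,8],[14,7],[24,0],[28,13],[48,3],[50,0]]
[[9,7],[12,8],[14,7],[15,13],[19,7],[24,0],[28,13],[48,3],[50,0]]
[[9,7],[12,8],[14,7],[15,13],[19,7],[24,0],[28,13],[48,3],[50,0]]
[[9,7],[12,8],[14,7],[15,13],[19,7],[24,0],[28,13],[48,3],[50,0]]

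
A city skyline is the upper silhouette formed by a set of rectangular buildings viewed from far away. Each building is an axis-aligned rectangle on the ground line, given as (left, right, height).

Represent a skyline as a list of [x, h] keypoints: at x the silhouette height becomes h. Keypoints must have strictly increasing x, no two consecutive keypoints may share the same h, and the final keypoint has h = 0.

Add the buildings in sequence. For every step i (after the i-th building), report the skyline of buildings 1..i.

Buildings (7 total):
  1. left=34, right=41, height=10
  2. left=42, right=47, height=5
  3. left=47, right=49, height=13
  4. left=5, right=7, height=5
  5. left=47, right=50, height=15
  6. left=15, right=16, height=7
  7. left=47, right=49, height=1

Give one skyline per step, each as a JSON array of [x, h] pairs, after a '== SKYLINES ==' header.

== SKYLINES ==
[[34,10],[41,0]]
[[34,10],[41,0],[42,5],[47,0]]
[[34,10],[41,0],[42,5],[47,13],[49,0]]
[[5,5],[7,0],[34,10],[41,0],[42,5],[47,13],[49,0]]
[[5,5],[7,0],[34,10],[41,0],[42,5],[47,15],[50,0]]
[[5,5],[7,0],[15,7],[16,0],[34,10],[41,0],[42,5],[47,15],[50,0]]
[[5,5],[7,0],[15,7],[16,0],[34,10],[41,0],[42,5],[47,15],[50,0]]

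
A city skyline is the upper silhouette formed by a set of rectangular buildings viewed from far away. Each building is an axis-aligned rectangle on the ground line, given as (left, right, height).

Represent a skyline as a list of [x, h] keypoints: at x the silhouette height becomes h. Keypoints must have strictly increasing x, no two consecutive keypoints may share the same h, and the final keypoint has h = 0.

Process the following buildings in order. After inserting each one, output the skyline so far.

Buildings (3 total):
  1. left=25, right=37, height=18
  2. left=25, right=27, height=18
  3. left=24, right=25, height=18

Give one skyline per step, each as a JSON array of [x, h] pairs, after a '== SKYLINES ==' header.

== SKYLINES ==
[[25,18],[37,0]]
[[25,18],[37,0]]
[[24,18],[37,0]]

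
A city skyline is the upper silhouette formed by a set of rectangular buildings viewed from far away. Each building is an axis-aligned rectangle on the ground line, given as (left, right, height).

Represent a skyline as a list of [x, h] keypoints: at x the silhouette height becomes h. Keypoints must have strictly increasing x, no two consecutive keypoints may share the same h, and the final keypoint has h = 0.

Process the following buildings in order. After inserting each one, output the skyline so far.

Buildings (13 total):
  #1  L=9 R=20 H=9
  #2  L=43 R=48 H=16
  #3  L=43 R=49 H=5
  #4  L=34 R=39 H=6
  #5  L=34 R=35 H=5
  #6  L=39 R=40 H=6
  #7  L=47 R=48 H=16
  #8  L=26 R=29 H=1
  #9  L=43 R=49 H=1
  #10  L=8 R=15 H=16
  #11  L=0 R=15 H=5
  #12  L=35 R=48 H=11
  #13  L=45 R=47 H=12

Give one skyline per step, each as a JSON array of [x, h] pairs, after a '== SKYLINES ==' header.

== SKYLINES ==
[[9,9],[20,0]]
[[9,9],[20,0],[43,16],[48,0]]
[[9,9],[20,0],[43,16],[48,5],[49,0]]
[[9,9],[20,0],[34,6],[39,0],[43,16],[48,5],[49,0]]
[[9,9],[20,0],[34,6],[39,0],[43,16],[48,5],[49,0]]
[[9,9],[20,0],[34,6],[40,0],[43,16],[48,5],[49,0]]
[[9,9],[20,0],[34,6],[40,0],[43,16],[48,5],[49,0]]
[[9,9],[20,0],[26,1],[29,0],[34,6],[40,0],[43,16],[48,5],[49,0]]
[[9,9],[20,0],[26,1],[29,0],[34,6],[40,0],[43,16],[48,5],[49,0]]
[[8,16],[15,9],[20,0],[26,1],[29,0],[34,6],[40,0],[43,16],[48,5],[49,0]]
[[0,5],[8,16],[15,9],[20,0],[26,1],[29,0],[34,6],[40,0],[43,16],[48,5],[49,0]]
[[0,5],[8,16],[15,9],[20,0],[26,1],[29,0],[34,6],[35,11],[43,16],[48,5],[49,0]]
[[0,5],[8,16],[15,9],[20,0],[26,1],[29,0],[34,6],[35,11],[43,16],[48,5],[49,0]]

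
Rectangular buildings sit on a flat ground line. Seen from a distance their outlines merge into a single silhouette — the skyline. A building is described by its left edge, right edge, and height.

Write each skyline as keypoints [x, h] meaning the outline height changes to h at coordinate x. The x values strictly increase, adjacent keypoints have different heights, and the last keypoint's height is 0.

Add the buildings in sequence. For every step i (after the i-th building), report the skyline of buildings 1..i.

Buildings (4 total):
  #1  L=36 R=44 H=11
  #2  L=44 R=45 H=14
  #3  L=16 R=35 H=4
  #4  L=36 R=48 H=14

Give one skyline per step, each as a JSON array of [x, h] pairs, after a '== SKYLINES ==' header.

== SKYLINES ==
[[36,11],[44,0]]
[[36,11],[44,14],[45,0]]
[[16,4],[35,0],[36,11],[44,14],[45,0]]
[[16,4],[35,0],[36,14],[48,0]]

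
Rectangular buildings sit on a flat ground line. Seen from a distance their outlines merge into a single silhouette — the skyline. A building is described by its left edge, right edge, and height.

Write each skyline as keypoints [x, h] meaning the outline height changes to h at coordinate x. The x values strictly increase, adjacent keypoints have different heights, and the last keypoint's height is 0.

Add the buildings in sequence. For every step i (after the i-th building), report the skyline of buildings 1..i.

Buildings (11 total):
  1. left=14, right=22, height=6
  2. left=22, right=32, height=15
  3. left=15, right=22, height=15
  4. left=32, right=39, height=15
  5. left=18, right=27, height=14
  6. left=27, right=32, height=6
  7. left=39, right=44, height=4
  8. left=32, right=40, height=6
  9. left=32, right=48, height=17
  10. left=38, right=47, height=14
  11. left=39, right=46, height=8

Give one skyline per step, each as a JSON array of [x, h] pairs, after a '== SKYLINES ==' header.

== SKYLINES ==
[[14,6],[22,0]]
[[14,6],[22,15],[32,0]]
[[14,6],[15,15],[32,0]]
[[14,6],[15,15],[39,0]]
[[14,6],[15,15],[39,0]]
[[14,6],[15,15],[39,0]]
[[14,6],[15,15],[39,4],[44,0]]
[[14,6],[15,15],[39,6],[40,4],[44,0]]
[[14,6],[15,15],[32,17],[48,0]]
[[14,6],[15,15],[32,17],[48,0]]
[[14,6],[15,15],[32,17],[48,0]]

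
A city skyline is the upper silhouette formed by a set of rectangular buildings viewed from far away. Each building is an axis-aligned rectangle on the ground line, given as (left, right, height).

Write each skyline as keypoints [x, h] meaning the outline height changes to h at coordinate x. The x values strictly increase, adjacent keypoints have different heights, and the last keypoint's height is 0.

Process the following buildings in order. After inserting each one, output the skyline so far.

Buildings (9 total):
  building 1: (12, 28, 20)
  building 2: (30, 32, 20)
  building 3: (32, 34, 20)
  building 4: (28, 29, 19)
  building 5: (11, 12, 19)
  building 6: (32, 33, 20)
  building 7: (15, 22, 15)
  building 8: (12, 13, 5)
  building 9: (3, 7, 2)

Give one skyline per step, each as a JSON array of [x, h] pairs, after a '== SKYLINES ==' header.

== SKYLINES ==
[[12,20],[28,0]]
[[12,20],[28,0],[30,20],[32,0]]
[[12,20],[28,0],[30,20],[34,0]]
[[12,20],[28,19],[29,0],[30,20],[34,0]]
[[11,19],[12,20],[28,19],[29,0],[30,20],[34,0]]
[[11,19],[12,20],[28,19],[29,0],[30,20],[34,0]]
[[11,19],[12,20],[28,19],[29,0],[30,20],[34,0]]
[[11,19],[12,20],[28,19],[29,0],[30,20],[34,0]]
[[3,2],[7,0],[11,19],[12,20],[28,19],[29,0],[30,20],[34,0]]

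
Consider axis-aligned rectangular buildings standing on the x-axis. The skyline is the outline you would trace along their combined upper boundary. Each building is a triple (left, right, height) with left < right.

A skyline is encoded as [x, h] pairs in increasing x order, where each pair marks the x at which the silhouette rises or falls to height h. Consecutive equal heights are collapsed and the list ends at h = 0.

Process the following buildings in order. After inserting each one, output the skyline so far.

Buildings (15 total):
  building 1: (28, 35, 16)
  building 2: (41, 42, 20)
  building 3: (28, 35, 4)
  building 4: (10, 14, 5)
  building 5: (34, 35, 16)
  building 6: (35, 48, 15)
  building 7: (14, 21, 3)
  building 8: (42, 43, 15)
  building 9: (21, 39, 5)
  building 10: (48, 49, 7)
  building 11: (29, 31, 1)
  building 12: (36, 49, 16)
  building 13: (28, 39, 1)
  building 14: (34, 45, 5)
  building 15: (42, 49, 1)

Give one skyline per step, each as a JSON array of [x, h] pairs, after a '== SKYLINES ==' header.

== SKYLINES ==
[[28,16],[35,0]]
[[28,16],[35,0],[41,20],[42,0]]
[[28,16],[35,0],[41,20],[42,0]]
[[10,5],[14,0],[28,16],[35,0],[41,20],[42,0]]
[[10,5],[14,0],[28,16],[35,0],[41,20],[42,0]]
[[10,5],[14,0],[28,16],[35,15],[41,20],[42,15],[48,0]]
[[10,5],[14,3],[21,0],[28,16],[35,15],[41,20],[42,15],[48,0]]
[[10,5],[14,3],[21,0],[28,16],[35,15],[41,20],[42,15],[48,0]]
[[10,5],[14,3],[21,5],[28,16],[35,15],[41,20],[42,15],[48,0]]
[[10,5],[14,3],[21,5],[28,16],[35,15],[41,20],[42,15],[48,7],[49,0]]
[[10,5],[14,3],[21,5],[28,16],[35,15],[41,20],[42,15],[48,7],[49,0]]
[[10,5],[14,3],[21,5],[28,16],[35,15],[36,16],[41,20],[42,16],[49,0]]
[[10,5],[14,3],[21,5],[28,16],[35,15],[36,16],[41,20],[42,16],[49,0]]
[[10,5],[14,3],[21,5],[28,16],[35,15],[36,16],[41,20],[42,16],[49,0]]
[[10,5],[14,3],[21,5],[28,16],[35,15],[36,16],[41,20],[42,16],[49,0]]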